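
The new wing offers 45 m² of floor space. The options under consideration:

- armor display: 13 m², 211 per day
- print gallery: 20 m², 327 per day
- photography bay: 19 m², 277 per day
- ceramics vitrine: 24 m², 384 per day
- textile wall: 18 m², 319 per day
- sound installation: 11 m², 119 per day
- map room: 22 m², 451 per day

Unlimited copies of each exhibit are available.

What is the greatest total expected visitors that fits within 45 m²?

902

Ranking by ratio (expected visitors/m²): map room 20.50, textile wall 17.72, print gallery 16.35, armor display 16.23.
2×map room uses 44 of the 45 m² and totals 902.
No other feasible combination exceeds 902.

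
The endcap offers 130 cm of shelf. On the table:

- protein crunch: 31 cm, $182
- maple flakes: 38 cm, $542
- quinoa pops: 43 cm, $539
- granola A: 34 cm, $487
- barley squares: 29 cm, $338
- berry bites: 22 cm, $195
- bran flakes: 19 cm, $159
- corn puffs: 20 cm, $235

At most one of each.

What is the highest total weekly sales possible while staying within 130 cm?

1654

Greedy by ratio would take maple flakes + quinoa pops + granola A: 115 cm used, total 1568.
The 34 cm tied up in granola A is better spent on barley squares + corn puffs — total rises to 1654 (130 cm).
That's the maximum — no swap from here does better than 1654.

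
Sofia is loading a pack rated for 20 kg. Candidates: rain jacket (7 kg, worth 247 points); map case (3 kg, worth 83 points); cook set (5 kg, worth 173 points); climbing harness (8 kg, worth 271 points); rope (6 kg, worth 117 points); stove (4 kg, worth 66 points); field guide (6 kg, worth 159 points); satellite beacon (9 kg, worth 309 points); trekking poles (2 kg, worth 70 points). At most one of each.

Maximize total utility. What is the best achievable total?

A density-first pass picks rain jacket + map case + cook set + trekking poles — 573 at 17 kg.
Replace map case and trekking poles with climbing harness: the trade gains 118 net, giving 691 at 20 kg.

691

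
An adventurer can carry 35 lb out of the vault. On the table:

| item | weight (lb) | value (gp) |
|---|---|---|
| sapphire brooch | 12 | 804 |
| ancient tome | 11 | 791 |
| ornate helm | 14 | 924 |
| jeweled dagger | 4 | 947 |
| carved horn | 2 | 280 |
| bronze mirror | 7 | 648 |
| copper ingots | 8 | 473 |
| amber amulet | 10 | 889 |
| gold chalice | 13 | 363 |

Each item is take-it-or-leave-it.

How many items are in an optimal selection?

Best achievable value is 3568.
sapphire brooch + jeweled dagger + carved horn + bronze mirror + amber amulet hits 3568 at 35 lb.
All optima have 5 items.

5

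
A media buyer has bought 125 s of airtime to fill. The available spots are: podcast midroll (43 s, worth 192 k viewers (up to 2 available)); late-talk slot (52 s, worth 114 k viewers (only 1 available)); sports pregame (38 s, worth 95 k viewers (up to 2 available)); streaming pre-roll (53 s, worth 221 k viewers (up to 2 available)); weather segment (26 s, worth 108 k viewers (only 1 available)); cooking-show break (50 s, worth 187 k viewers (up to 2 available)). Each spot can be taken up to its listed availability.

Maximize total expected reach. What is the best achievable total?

521

Greedy by ratio would take 2×podcast midroll + weather segment: 112 s used, total 492.
Replace podcast midroll with streaming pre-roll: the trade gains 29 net, giving 521 at 122 s.
No other feasible combination exceeds 521.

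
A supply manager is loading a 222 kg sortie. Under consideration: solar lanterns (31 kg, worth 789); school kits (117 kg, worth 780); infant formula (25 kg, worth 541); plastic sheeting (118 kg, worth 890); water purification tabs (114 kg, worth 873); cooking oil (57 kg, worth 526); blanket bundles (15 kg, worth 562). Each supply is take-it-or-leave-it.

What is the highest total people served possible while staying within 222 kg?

Greedy by ratio would take solar lanterns + infant formula + cooking oil + blanket bundles: 128 kg used, total 2418.
Replace cooking oil with plastic sheeting: the trade gains 364 net, giving 2782 at 189 kg.

2782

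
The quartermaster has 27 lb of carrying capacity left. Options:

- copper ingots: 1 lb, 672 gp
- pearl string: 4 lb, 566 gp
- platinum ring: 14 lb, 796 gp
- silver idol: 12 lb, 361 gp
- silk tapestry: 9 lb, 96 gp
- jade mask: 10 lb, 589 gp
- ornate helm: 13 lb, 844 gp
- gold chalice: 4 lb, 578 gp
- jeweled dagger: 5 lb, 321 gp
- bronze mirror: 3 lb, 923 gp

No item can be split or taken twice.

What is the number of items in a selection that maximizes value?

Best achievable value is 3649.
For example copper ingots + pearl string + jade mask + gold chalice + jeweled dagger + bronze mirror achieves it, using 27 lb.
All optima have 6 items.

6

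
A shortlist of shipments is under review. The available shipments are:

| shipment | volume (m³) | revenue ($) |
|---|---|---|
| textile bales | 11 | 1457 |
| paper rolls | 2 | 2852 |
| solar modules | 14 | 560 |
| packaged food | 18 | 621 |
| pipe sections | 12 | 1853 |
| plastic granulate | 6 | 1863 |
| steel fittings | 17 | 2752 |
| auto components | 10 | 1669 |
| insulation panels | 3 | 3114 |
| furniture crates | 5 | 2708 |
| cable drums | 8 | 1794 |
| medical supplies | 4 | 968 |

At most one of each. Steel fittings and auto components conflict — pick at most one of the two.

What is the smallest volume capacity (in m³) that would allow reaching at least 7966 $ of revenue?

10

Minimise m³ subject to total revenue ≥ 7966.
Taking paper rolls + insulation panels + furniture crates gives 8674 (≥ 7966) for 10 m³.
Below 10 m³ the best achievable stays under 7966.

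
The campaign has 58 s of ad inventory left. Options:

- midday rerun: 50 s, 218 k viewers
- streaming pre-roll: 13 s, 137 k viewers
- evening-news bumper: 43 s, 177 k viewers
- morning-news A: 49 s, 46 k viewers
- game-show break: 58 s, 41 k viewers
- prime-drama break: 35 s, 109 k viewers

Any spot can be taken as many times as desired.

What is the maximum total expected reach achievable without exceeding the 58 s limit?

Best packing: 4×streaming pre-roll — 52 s, 548 total.
The spare 6 s is too small for any remaining spot, and no exchange beats 548.

548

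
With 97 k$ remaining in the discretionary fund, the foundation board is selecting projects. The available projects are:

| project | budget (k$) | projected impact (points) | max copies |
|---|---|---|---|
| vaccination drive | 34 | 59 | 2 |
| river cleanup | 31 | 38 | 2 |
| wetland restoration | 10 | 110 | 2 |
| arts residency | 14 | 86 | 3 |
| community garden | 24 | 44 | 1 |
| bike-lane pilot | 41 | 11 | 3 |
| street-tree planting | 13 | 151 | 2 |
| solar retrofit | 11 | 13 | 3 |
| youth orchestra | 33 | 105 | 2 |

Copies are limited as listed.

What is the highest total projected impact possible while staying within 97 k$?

780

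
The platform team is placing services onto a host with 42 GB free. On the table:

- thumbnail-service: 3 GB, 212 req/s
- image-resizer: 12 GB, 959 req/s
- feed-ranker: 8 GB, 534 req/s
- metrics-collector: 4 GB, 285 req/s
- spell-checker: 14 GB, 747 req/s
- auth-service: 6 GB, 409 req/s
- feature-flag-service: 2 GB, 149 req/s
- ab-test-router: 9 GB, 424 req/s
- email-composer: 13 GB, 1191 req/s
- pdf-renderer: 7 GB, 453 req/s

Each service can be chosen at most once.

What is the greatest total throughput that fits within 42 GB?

By throughput per GB: email-composer 91.62, image-resizer 79.92, feature-flag-service 74.50 lead.
A density-first pass picks thumbnail-service + image-resizer + metrics-collector + auth-service + feature-flag-service + email-composer — 3205 at 40 GB.
The 6 GB tied up in auth-service is better spent on feed-ranker — total rises to 3330 (42 GB).
Next best is thumbnail-service + image-resizer + feed-ranker + auth-service + email-composer at 3305 (42 GB) — short by 25.

3330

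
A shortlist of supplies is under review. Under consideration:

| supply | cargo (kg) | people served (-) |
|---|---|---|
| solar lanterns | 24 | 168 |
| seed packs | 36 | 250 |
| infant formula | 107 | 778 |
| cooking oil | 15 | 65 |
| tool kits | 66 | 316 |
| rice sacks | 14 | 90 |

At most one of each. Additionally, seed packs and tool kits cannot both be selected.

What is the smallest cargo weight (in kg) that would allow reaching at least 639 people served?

107

Minimise kg subject to total people served ≥ 639.
infant formula reaches 778 using 107 kg.
No combination under 107 kg hits 639.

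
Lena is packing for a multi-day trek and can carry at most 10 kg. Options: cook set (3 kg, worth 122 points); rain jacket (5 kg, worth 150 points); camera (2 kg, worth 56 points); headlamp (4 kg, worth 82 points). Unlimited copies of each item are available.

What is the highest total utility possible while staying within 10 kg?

366

Density check — cook set 40.67, rain jacket 30.00, camera 28.00 are the best per kg.
3×cook set uses 9 of the 10 kg and totals 366.
Nothing else within 10 kg beats 366.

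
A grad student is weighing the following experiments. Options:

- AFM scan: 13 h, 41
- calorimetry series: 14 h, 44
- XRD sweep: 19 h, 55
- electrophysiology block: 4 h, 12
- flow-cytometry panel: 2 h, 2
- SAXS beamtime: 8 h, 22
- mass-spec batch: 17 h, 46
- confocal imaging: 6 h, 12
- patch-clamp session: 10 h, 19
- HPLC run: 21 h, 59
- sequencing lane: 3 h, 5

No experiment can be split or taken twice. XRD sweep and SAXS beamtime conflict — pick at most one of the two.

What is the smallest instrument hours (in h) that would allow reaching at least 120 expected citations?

Look for the lowest-instrument combination reaching 120.
AFM scan + calorimetry series + electrophysiology block + flow-cytometry panel + SAXS beamtime: 121 expected citations at 41 h.
Any bundle with less than 41 h falls short of 120.

41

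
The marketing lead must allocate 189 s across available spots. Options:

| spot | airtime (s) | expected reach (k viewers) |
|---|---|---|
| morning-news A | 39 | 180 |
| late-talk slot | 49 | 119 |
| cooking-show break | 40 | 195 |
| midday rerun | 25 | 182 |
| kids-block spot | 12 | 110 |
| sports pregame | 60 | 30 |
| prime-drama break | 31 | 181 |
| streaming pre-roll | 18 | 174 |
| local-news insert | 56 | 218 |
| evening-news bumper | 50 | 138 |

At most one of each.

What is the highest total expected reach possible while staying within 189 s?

1060

Taking the top-ratio spots first gives morning-news A + cooking-show break + midday rerun + kids-block spot + prime-drama break + streaming pre-roll for 1022 (165 s).
The 39 s tied up in morning-news A is better spent on local-news insert — total rises to 1060 (182 s).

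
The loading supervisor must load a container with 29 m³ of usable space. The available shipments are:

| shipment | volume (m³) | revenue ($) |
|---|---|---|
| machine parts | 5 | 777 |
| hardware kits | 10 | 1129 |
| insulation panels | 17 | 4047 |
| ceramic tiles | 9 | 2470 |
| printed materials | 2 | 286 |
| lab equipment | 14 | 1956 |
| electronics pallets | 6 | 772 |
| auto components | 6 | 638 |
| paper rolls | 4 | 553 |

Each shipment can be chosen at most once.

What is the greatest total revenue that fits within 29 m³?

The ratio ordering already packs tightly: insulation panels + ceramic tiles + printed materials, 28 m³, 6803.
Next best is insulation panels + ceramic tiles at 6517 (26 m³) — short by 286.

6803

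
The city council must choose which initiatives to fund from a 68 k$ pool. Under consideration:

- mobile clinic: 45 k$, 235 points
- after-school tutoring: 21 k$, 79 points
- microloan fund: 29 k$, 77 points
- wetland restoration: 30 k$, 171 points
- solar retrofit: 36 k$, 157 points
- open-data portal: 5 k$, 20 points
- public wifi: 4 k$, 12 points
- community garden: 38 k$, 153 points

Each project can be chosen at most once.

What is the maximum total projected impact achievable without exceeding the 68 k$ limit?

328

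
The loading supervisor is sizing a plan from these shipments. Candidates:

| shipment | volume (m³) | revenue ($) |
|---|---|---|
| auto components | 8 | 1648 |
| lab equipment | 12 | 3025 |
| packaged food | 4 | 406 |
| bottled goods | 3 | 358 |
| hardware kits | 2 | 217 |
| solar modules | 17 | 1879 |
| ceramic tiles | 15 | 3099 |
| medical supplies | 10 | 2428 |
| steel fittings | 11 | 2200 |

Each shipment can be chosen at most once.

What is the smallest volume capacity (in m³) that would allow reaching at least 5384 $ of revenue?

Minimise m³ subject to total revenue ≥ 5384.
lab equipment + medical supplies reaches 5453 using 22 m³.
No combination under 22 m³ hits 5384.

22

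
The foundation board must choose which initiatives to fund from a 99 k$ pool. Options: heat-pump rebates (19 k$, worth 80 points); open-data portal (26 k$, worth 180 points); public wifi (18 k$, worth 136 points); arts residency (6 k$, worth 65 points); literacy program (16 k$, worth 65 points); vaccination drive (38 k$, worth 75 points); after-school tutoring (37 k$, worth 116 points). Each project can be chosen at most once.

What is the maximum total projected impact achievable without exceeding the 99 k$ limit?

526

The ratio ordering already packs tightly: heat-pump rebates + open-data portal + public wifi + arts residency + literacy program, 85 k$, 526.
Runner-up open-data portal + public wifi + arts residency + after-school tutoring tops out at 497.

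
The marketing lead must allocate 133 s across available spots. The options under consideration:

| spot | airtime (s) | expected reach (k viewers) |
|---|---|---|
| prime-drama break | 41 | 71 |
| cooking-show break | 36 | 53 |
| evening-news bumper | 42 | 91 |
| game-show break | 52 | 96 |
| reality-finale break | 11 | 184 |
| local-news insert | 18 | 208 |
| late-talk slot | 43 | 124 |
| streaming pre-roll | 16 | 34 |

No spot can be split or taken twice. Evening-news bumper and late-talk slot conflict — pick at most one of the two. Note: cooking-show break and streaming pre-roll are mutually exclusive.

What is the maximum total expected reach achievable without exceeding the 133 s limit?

Best packing: prime-drama break + reality-finale break + local-news insert + late-talk slot + streaming pre-roll — 129 s, 621 total.
The closest alternative, game-show break + reality-finale break + local-news insert + late-talk slot, reaches only 612.

621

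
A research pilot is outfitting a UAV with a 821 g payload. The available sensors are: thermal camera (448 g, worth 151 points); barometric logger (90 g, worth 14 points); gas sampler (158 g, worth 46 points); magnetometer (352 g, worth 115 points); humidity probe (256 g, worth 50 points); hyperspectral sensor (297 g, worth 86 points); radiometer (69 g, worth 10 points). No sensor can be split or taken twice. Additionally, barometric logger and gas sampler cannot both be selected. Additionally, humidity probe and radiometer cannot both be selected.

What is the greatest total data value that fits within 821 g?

266

Taking thermal camera + magnetometer: 800 g used, 266 in data value.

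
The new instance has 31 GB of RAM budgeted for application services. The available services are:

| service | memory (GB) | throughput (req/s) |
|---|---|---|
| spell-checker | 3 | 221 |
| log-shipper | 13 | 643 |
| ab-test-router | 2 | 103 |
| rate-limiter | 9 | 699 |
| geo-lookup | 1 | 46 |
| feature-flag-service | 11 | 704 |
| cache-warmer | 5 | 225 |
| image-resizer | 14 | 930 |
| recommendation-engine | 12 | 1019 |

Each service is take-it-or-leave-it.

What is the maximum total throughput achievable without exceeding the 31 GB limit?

2273

Density check — recommendation-engine 84.92, rate-limiter 77.67, spell-checker 73.67 are the best per GB.
The ratio heuristic lands on spell-checker + ab-test-router + rate-limiter + geo-lookup + recommendation-engine (2088) but leaves 4 GB idle.
Replace rate-limiter and geo-lookup with image-resizer: the trade gains 185 net, giving 2273 at 31 GB.
Runner-up spell-checker + ab-test-router + rate-limiter + cache-warmer + recommendation-engine tops out at 2267.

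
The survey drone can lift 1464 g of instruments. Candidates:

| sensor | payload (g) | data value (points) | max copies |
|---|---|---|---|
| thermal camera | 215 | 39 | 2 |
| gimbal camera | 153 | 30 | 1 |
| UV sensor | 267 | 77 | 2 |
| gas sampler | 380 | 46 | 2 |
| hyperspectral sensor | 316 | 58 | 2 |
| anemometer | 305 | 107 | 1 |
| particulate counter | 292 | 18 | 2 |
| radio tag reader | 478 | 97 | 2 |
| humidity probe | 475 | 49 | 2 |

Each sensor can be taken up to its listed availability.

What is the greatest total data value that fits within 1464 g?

369

Taking the top-ratio sensors first gives 2×UV sensor + anemometer + radio tag reader for 358 (1317 g).
Dropping radio tag reader frees 478 g; slotting in 2×thermal camera + gimbal camera (583 g) lifts the total to 369 at 1422 g.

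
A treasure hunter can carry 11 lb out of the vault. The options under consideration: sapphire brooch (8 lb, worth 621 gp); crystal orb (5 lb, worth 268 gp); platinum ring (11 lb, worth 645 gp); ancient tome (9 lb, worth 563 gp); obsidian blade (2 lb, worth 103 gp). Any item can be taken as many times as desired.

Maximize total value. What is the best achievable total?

Taking sapphire brooch + obsidian blade: 10 lb used, 724 in value.
Every other selection either busts 11 lb or fails to beat 724.

724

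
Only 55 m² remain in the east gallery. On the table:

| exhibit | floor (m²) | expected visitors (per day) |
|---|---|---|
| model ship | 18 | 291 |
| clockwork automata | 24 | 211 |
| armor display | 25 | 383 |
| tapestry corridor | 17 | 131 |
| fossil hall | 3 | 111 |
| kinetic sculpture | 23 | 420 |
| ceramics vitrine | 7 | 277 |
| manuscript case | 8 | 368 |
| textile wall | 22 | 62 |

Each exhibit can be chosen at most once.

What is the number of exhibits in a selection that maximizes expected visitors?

4

The maximum expected visitors within 55 m² is 1196.
tapestry corridor + kinetic sculpture + ceramics vitrine + manuscript case hits 1196 at 55 m².
Any selection reaching 1196 contains exactly 4 exhibits.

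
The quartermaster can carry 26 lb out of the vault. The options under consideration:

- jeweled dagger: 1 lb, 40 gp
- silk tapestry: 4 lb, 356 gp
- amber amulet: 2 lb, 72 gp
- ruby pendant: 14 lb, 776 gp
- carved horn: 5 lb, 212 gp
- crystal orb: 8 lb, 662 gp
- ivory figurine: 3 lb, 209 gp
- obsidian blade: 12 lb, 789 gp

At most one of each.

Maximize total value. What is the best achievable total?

The ratio heuristic lands on jeweled dagger + silk tapestry + amber amulet + carved horn + crystal orb + ivory figurine (1551) but leaves 3 lb idle.
The 9 lb tied up in jeweled dagger and carved horn and ivory figurine is better spent on obsidian blade — total rises to 1879 (26 lb).

1879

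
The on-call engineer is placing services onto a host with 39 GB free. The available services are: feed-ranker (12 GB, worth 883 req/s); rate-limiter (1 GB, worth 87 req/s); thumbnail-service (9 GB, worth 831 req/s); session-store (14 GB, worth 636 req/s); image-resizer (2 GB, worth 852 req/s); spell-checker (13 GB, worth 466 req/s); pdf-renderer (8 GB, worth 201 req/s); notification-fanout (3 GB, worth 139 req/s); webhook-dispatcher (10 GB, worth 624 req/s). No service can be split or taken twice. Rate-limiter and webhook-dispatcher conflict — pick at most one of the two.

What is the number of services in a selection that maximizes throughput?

5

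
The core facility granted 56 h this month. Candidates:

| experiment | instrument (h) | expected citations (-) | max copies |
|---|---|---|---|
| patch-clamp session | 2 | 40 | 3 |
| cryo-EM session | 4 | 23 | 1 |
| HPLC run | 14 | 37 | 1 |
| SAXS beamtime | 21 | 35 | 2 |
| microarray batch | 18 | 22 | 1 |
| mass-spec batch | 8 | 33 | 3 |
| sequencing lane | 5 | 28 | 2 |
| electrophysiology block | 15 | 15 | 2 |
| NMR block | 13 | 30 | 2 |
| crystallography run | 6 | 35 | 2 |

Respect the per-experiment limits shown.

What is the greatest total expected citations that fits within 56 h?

Best packing: 3×patch-clamp session + cryo-EM session + 3×mass-spec batch + 2×sequencing lane + 2×crystallography run — 56 h, 368 total.
Every other selection either busts 56 h or exceeds an availability limit or fails to beat 368.

368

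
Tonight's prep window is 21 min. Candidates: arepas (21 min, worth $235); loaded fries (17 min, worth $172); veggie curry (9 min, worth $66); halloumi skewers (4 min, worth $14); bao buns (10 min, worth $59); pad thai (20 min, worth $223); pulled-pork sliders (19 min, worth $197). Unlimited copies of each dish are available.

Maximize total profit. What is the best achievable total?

235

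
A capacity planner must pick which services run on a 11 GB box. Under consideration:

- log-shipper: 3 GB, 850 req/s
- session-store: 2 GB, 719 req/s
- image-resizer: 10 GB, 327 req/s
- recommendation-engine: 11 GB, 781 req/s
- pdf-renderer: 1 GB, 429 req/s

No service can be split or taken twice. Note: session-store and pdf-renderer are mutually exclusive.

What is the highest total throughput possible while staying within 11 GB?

1569

Taking log-shipper + session-store: 5 GB used, 1569 in throughput.
No other feasible combination exceeds 1569.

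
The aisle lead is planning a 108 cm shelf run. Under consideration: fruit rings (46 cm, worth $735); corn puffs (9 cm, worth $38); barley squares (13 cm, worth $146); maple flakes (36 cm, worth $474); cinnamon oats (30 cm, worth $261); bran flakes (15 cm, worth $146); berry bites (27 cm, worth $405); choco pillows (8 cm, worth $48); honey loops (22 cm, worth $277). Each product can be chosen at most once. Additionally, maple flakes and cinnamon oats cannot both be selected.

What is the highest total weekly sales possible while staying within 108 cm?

Taking fruit rings + barley squares + berry bites + honey loops: 108 cm used, 1563 in weekly sales.

1563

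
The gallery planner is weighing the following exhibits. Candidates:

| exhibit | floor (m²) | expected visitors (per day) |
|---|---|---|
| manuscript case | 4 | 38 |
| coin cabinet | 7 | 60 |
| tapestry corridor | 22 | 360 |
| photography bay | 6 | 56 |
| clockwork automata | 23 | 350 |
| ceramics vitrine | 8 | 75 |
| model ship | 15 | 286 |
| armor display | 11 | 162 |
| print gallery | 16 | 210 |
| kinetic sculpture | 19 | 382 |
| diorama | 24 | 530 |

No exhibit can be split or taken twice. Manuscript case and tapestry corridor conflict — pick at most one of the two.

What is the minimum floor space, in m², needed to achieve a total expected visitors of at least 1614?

Need the lightest bundle worth ≥ 1614.
tapestry corridor + photography bay + model ship + kinetic sculpture + diorama reaches 1614 using 86 m².
No combination under 86 m² hits 1614.

86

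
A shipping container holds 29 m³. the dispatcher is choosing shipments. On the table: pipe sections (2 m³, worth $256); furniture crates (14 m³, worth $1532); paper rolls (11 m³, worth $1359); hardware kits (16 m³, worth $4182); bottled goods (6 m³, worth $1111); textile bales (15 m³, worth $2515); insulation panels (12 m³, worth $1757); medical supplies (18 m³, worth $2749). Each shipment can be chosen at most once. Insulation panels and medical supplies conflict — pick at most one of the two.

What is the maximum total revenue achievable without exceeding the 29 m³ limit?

The ratio heuristic lands on pipe sections + hardware kits + bottled goods (5549) but leaves 5 m³ idle.
Dropping pipe sections and bottled goods frees 8 m³; slotting in insulation panels (12 m³) lifts the total to 5939 at 28 m³.
Every other selection either busts 29 m³ or breaks a pairing rule or fails to beat 5939.

5939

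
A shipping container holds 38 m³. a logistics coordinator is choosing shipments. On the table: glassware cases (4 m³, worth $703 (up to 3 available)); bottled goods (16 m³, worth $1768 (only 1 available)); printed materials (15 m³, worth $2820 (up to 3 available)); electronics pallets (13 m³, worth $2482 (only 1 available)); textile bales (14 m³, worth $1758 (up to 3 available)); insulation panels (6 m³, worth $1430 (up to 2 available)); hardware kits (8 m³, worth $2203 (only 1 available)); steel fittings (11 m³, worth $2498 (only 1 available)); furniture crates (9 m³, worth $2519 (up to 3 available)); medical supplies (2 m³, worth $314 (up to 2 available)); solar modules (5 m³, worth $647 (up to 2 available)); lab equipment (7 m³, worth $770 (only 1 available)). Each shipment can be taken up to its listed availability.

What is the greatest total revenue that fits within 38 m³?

10101

Greedy by ratio would take hardware kits + 3×furniture crates + medical supplies: 37 m³ used, total 10074.
Dropping furniture crates and medical supplies frees 11 m³; slotting in 2×insulation panels (12 m³) lifts the total to 10101 at 38 m³.
No other feasible combination exceeds 10101.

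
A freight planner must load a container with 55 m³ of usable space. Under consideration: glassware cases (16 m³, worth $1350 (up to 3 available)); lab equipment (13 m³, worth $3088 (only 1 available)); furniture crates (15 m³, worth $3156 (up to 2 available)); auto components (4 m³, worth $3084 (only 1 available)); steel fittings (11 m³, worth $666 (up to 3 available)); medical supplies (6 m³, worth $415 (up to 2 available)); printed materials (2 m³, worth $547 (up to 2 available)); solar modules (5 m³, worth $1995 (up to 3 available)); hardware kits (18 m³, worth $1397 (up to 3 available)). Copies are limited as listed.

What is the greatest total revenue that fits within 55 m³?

16475

Density check — auto components 771.00, solar modules 399.00, printed materials 273.50, lab equipment 237.54 are the best per m³.
A density-first pass picks lab equipment + furniture crates + auto components + 2×printed materials + 3×solar modules — 16407 at 51 m³.
The 13 m³ tied up in lab equipment is better spent on furniture crates — total rises to 16475 (53 m³).
Every other selection either busts 55 m³ or exceeds an availability limit or fails to beat 16475.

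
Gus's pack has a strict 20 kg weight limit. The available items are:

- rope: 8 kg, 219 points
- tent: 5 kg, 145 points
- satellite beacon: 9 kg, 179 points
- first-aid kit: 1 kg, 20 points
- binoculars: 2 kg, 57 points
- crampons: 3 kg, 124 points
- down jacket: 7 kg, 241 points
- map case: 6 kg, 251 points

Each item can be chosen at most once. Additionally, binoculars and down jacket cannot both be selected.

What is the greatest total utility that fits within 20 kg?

671

Best packing: rope + first-aid kit + binoculars + crampons + map case — 20 kg, 671 total.
Runner-up tent + first-aid kit + down jacket + map case tops out at 657.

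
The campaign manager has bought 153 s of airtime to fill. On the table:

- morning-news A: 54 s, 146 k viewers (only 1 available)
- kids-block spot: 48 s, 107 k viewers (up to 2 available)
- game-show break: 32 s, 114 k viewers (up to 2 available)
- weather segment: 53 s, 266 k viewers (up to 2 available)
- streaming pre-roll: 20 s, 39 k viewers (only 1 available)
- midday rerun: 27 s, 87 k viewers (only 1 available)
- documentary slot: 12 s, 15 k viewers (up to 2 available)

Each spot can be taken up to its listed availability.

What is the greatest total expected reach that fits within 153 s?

661

Best packing: game-show break + 2×weather segment + documentary slot — 150 s, 661 total.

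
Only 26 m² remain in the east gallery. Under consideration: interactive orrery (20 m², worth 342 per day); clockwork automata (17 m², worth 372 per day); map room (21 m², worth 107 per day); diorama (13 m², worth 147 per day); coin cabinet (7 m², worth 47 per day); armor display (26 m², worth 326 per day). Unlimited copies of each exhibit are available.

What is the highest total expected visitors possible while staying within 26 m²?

419

Density check — clockwork automata 21.88, interactive orrery 17.10, armor display 12.54, diorama 11.31 are the best per m².
The ratio ordering already packs tightly: clockwork automata + coin cabinet, 24 m², 419.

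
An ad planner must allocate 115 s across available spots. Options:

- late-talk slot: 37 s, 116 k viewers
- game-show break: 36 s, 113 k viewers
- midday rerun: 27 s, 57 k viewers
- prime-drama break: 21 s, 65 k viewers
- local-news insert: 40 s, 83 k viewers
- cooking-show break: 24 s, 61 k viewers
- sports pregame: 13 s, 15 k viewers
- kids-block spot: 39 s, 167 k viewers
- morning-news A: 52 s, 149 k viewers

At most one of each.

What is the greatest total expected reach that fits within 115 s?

Best packing: late-talk slot + game-show break + kids-block spot — 112 s, 396 total.
Runner-up prime-drama break + kids-block spot + morning-news A tops out at 381.

396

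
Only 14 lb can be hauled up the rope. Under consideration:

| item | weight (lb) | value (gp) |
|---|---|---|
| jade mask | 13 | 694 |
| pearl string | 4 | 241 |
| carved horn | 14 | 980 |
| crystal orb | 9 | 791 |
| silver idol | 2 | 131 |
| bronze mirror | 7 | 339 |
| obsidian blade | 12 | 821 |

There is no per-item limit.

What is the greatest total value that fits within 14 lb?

1053

Crystal orb + 2×silver idol uses 13 of the 14 lb and totals 1053.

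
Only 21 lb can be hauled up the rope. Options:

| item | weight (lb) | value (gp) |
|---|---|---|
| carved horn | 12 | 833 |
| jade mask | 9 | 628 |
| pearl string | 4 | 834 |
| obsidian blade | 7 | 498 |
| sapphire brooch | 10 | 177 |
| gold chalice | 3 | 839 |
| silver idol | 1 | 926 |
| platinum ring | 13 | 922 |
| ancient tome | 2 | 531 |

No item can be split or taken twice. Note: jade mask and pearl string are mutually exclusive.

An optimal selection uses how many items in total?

5

Best achievable value is 3628.
pearl string + obsidian blade + gold chalice + silver idol + ancient tome hits 3628 at 17 lb.
Every optimal selection uses 5 items.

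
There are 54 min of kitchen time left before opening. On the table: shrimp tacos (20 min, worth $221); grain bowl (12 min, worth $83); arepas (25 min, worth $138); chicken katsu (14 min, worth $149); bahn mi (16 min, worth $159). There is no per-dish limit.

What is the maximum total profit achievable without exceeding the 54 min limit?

591

Taking 2×shrimp tacos + chicken katsu: 54 min used, 591 in profit.
Nothing else within 54 min beats 591.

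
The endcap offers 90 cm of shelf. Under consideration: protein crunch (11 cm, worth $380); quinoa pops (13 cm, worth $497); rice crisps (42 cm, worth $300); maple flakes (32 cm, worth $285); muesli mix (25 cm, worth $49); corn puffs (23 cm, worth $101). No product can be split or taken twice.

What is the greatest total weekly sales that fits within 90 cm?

By weekly sales per cm: quinoa pops 38.23, protein crunch 34.55, maple flakes 8.91, rice crisps 7.14 lead.
The ratio heuristic lands on protein crunch + quinoa pops + maple flakes + corn puffs (1263) but leaves 11 cm idle.
The 32 cm tied up in maple flakes is better spent on rice crisps — total rises to 1278 (89 cm).
Nothing else within 90 cm beats 1278.

1278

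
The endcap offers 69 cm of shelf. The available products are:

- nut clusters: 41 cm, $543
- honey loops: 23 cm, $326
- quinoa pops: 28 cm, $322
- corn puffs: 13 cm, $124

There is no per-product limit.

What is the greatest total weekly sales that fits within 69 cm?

978

Taking 3×honey loops: 69 cm used, 978 in weekly sales.
Every other selection either busts 69 cm or fails to beat 978.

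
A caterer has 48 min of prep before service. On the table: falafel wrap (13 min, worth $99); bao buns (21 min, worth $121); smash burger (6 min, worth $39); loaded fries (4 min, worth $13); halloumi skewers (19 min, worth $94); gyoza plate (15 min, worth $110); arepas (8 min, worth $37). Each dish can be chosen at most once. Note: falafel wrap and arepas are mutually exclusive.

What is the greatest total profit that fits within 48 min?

303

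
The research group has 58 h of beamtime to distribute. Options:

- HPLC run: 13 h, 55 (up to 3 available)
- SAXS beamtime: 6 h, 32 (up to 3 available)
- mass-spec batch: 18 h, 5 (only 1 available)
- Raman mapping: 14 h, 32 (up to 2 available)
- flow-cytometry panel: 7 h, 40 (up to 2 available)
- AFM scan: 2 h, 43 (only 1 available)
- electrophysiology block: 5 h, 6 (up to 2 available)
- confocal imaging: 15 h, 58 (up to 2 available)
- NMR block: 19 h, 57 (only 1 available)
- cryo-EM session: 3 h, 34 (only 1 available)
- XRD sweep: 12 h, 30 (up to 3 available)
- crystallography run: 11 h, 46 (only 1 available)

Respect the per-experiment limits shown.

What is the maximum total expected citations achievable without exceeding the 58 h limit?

Density check — AFM scan 21.50, cryo-EM session 11.33, flow-cytometry panel 5.71, SAXS beamtime 5.33 are the best per h.
Filling by ratio: HPLC run + 3×SAXS beamtime + 2×flow-cytometry panel + AFM scan + electrophysiology block + cryo-EM session for 314, with 3 h left unused.
Dropping SAXS beamtime and electrophysiology block frees 11 h; slotting in HPLC run (13 h) lifts the total to 331 at 57 h.

331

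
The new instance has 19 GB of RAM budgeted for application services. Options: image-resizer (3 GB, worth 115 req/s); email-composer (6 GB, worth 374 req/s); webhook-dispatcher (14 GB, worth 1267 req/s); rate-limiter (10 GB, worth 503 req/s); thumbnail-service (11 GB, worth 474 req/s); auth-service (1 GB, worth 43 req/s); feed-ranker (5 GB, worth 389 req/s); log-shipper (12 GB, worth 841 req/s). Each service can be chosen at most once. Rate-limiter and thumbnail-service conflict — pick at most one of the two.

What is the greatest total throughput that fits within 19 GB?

1656

Ranking by ratio (throughput/GB): webhook-dispatcher 90.50, feed-ranker 77.80, log-shipper 70.08, email-composer 62.33.
Best packing: webhook-dispatcher + feed-ranker — 19 GB, 1656 total.
An exhaustive check of the 256 subsets confirms 1656.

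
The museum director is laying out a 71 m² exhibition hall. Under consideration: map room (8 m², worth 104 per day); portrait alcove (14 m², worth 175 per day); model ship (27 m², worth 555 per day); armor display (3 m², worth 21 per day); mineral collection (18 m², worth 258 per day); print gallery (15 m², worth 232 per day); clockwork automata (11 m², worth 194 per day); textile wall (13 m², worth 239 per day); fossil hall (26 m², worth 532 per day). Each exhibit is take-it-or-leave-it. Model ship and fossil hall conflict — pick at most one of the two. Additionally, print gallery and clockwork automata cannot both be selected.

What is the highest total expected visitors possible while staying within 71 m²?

Best packing: model ship + mineral collection + clockwork automata + textile wall — 69 m², 1246 total.

1246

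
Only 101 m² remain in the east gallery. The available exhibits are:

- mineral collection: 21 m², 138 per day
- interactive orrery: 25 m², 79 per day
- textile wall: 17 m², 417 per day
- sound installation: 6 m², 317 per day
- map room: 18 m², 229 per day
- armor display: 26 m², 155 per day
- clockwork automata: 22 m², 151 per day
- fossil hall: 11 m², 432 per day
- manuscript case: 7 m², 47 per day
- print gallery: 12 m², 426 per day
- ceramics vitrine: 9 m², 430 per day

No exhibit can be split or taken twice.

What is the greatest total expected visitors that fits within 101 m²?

2436

Filling by ratio: textile wall + sound installation + map room + clockwork automata + fossil hall + print gallery + ceramics vitrine for 2402, with 6 m² left unused.
The 22 m² tied up in clockwork automata is better spent on mineral collection + manuscript case — total rises to 2436 (101 m²).
An exhaustive check of the 2048 subsets confirms 2436.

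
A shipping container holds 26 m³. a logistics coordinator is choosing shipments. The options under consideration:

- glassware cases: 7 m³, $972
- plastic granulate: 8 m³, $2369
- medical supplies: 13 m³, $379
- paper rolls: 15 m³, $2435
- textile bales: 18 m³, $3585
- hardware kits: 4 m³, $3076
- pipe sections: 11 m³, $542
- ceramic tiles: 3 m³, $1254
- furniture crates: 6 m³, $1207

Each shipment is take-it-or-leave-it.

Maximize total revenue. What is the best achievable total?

Density check — hardware kits 769.00, ceramic tiles 418.00, plastic granulate 296.12, furniture crates 201.17 are the best per m³.
Greedy by ratio would take plastic granulate + hardware kits + ceramic tiles + furniture crates: 21 m³ used, total 7906.
The 14 m³ tied up in plastic granulate and furniture crates is better spent on textile bales — total rises to 7915 (25 m³).

7915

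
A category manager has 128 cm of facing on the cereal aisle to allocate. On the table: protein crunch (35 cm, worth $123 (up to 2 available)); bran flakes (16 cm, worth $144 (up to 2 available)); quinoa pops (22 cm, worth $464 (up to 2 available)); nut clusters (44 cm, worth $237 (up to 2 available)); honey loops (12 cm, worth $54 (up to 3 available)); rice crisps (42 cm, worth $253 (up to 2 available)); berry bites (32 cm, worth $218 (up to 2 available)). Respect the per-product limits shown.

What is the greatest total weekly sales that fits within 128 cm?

1508

By weekly sales per cm: quinoa pops 21.09, bran flakes 9.00, berry bites 6.81 lead.
Taking the top-ratio products first gives 2×bran flakes + 2×quinoa pops + honey loops + berry bites for 1488 (120 cm).
The 28 cm tied up in bran flakes and honey loops is better spent on berry bites — total rises to 1508 (124 cm).
The spare 4 cm is too small for any remaining product, and no exchange beats 1508.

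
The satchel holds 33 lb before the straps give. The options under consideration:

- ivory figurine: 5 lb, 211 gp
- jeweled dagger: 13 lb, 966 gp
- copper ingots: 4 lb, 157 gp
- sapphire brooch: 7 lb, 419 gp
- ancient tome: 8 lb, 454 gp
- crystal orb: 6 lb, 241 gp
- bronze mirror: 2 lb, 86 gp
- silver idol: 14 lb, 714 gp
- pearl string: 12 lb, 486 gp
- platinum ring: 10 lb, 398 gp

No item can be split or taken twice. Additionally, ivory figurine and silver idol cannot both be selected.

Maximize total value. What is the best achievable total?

Ranking by ratio (value/lb): jeweled dagger 74.31, sapphire brooch 59.86, ancient tome 56.75, silver idol 51.00.
A density-first pass picks jeweled dagger + sapphire brooch + ancient tome + bronze mirror — 1925 at 30 lb.
The 2 lb tied up in bronze mirror is better spent on ivory figurine — total rises to 2050 (33 lb).
Nothing else feasible within 33 lb beats 2050.

2050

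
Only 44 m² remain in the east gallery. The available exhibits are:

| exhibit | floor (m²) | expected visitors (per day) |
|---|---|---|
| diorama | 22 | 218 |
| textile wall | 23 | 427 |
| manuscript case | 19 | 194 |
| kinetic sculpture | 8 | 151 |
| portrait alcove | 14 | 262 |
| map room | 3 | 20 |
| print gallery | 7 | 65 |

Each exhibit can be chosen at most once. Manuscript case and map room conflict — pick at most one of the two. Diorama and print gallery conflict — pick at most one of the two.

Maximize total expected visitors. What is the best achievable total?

Textile wall + portrait alcove + print gallery uses 44 of the 44 m² and totals 754.
Every other selection either busts 44 m² or breaks a pairing rule or fails to beat 754.

754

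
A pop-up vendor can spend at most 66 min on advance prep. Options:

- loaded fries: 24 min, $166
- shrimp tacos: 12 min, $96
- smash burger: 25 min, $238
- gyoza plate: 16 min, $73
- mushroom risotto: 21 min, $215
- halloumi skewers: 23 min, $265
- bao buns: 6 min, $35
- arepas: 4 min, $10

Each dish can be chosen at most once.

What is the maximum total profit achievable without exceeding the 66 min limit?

Taking the top-ratio dishes first gives shrimp tacos + mushroom risotto + halloumi skewers + bao buns + arepas for 621 (66 min).
Replace mushroom risotto and arepas with smash burger: the trade gains 13 net, giving 634 at 66 min.
Next best is shrimp tacos + mushroom risotto + halloumi skewers + bao buns + arepas at 621 (66 min) — short by 13.

634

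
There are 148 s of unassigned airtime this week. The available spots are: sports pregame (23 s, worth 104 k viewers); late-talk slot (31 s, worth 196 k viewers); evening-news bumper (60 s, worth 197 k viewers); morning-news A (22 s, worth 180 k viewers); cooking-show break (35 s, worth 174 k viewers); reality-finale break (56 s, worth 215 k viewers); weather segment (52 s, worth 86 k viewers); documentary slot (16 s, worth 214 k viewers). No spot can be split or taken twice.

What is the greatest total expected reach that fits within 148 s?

909

The ratio heuristic lands on sports pregame + late-talk slot + morning-news A + cooking-show break + documentary slot (868) but leaves 21 s idle.
Dropping cooking-show break frees 35 s; slotting in reality-finale break (56 s) lifts the total to 909 at 148 s.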